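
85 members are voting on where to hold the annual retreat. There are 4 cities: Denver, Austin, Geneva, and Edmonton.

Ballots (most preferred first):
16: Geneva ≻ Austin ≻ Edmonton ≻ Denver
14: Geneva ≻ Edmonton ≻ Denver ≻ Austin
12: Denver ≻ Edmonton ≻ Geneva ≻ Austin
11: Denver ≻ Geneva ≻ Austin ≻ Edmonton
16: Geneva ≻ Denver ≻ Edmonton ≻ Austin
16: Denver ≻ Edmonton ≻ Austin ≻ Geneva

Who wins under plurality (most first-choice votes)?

Geneva

First-place votes: Denver 39, Austin 0, Geneva 46, Edmonton 0.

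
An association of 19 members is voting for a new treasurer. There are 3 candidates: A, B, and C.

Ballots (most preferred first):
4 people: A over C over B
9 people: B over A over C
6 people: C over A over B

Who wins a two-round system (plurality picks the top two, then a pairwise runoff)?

C

Round 1 first-place votes: A 4, B 9, C 6. B and C advance.
Runoff: B is ranked above C on 9 ballots, C above B on 10.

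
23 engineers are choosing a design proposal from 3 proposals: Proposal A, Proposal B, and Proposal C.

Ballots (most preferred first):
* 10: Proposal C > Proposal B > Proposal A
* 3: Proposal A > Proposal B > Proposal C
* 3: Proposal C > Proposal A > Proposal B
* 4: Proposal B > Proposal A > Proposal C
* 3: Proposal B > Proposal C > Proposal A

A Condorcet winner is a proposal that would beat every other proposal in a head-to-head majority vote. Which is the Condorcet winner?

Proposal C vs Proposal A: 16–7
Proposal C vs Proposal B: 13–10
Proposal C beats every other proposal.

Proposal C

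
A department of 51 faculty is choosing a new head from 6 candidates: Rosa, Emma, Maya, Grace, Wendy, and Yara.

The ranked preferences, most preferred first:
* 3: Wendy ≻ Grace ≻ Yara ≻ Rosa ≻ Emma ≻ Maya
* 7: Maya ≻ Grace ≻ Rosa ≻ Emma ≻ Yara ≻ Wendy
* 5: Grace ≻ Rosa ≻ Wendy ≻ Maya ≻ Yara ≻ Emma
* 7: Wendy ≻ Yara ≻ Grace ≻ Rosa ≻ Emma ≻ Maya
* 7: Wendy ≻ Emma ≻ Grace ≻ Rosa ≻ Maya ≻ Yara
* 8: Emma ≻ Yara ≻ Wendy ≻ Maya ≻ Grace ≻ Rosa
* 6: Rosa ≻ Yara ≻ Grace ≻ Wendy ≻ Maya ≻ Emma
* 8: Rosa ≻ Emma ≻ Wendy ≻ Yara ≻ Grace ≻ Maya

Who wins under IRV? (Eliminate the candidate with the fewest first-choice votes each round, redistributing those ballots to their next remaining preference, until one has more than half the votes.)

Round 1: Rosa 14, Emma 8, Maya 7, Grace 5, Wendy 17, Yara 0. Yara eliminated.
Round 2: Rosa 14, Emma 8, Maya 7, Grace 5, Wendy 17. Grace eliminated.
Round 3: Rosa 19, Emma 8, Maya 7, Wendy 17. Maya eliminated.
Round 4: Rosa 26, Emma 8, Wendy 17. Rosa has a majority (≥26).

Rosa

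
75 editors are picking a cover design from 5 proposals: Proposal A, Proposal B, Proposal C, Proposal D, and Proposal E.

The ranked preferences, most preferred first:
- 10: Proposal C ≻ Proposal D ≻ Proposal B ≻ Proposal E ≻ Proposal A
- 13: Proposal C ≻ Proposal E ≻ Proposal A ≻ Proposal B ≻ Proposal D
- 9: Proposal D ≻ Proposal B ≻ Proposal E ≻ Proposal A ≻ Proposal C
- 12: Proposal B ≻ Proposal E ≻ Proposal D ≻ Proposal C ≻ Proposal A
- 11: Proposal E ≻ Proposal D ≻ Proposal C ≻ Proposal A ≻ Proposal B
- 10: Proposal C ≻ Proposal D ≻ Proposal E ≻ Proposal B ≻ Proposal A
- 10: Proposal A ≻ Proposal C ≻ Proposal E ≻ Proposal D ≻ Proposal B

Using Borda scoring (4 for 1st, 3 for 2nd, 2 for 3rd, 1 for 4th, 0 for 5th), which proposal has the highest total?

Proposal A: 10×0 + 13×2 + 9×1 + 12×0 + 11×1 + 10×0 + 10×4 = 86
Proposal B: 10×2 + 13×1 + 9×3 + 12×4 + 11×0 + 10×1 + 10×0 = 118
Proposal C: 10×4 + 13×4 + 9×0 + 12×1 + 11×2 + 10×4 + 10×3 = 196
Proposal D: 10×3 + 13×0 + 9×4 + 12×2 + 11×3 + 10×3 + 10×1 = 163
Proposal E: 10×1 + 13×3 + 9×2 + 12×3 + 11×4 + 10×2 + 10×2 = 187

Proposal C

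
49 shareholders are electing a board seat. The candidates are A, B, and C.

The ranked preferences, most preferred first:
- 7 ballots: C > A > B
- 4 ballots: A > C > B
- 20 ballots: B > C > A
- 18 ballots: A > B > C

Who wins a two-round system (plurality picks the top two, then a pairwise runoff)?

Round 1 first-place votes: A 22, B 20, C 7. A and B advance.
Runoff: A is ranked above B on 29 ballots, B above A on 20.

A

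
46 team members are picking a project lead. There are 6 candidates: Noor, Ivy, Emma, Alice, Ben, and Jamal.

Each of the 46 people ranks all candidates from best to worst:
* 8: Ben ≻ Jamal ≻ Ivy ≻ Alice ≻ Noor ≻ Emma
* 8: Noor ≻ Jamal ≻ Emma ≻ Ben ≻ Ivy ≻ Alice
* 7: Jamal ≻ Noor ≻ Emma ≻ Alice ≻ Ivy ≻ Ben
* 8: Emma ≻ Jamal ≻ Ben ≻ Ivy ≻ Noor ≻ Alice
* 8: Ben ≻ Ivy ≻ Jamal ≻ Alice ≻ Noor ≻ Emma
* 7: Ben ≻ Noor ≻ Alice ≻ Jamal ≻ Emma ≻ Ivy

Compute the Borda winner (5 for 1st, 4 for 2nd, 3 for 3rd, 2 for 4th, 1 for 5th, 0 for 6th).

Noor: 8×1 + 8×5 + 7×4 + 8×1 + 8×1 + 7×4 = 120
Ivy: 8×3 + 8×1 + 7×1 + 8×2 + 8×4 + 7×0 = 87
Emma: 8×0 + 8×3 + 7×3 + 8×5 + 8×0 + 7×1 = 92
Alice: 8×2 + 8×0 + 7×2 + 8×0 + 8×2 + 7×3 = 67
Ben: 8×5 + 8×2 + 7×0 + 8×3 + 8×5 + 7×5 = 155
Jamal: 8×4 + 8×4 + 7×5 + 8×4 + 8×3 + 7×2 = 169

Jamal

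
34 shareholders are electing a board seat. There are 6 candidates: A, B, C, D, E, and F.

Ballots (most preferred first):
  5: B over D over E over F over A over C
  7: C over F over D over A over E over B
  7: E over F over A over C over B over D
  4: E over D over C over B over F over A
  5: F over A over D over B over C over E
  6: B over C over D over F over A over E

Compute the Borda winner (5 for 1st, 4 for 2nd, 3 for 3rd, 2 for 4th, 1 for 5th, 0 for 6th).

A: 5×1 + 7×2 + 7×3 + 4×0 + 5×4 + 6×1 = 66
B: 5×5 + 7×0 + 7×1 + 4×2 + 5×2 + 6×5 = 80
C: 5×0 + 7×5 + 7×2 + 4×3 + 5×1 + 6×4 = 90
D: 5×4 + 7×3 + 7×0 + 4×4 + 5×3 + 6×3 = 90
E: 5×3 + 7×1 + 7×5 + 4×5 + 5×0 + 6×0 = 77
F: 5×2 + 7×4 + 7×4 + 4×1 + 5×5 + 6×2 = 107

F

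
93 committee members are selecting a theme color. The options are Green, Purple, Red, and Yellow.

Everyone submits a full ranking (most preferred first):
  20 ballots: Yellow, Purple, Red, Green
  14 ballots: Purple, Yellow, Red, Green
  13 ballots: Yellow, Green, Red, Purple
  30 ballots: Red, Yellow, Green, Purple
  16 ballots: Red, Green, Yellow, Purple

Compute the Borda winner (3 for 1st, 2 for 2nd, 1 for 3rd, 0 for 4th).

Yellow

Green: 20×0 + 14×0 + 13×2 + 30×1 + 16×2 = 88
Purple: 20×2 + 14×3 + 13×0 + 30×0 + 16×0 = 82
Red: 20×1 + 14×1 + 13×1 + 30×3 + 16×3 = 185
Yellow: 20×3 + 14×2 + 13×3 + 30×2 + 16×1 = 203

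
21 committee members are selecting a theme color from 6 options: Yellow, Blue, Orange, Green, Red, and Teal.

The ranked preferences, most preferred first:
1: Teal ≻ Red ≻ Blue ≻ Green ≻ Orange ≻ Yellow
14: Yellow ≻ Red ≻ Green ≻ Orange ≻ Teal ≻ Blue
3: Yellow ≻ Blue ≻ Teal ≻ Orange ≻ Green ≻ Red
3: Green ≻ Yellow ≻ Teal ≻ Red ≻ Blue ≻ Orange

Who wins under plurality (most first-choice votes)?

Yellow

First-place votes: Yellow 17, Blue 0, Orange 0, Green 3, Red 0, Teal 1.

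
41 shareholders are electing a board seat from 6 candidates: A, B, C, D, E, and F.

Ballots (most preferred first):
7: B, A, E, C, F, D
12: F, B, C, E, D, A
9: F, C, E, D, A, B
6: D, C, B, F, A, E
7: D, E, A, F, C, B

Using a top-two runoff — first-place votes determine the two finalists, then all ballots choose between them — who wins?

F

Round 1 first-place votes: A 0, B 7, C 0, D 13, E 0, F 21. F and D advance.
Runoff: F is ranked above D on 28 ballots, D above F on 13.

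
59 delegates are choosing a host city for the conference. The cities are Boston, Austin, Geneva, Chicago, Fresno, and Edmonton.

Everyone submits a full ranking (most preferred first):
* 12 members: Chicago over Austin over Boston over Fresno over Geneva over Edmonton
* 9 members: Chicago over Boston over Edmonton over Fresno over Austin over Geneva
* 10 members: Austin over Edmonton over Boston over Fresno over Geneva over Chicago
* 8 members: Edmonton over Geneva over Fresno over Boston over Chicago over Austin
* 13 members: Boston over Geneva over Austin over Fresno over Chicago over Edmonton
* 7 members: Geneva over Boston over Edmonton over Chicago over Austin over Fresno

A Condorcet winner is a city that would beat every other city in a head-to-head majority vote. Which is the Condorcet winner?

Boston

Boston vs Austin: 37–22
Boston vs Geneva: 44–15
Boston vs Chicago: 38–21
Boston vs Fresno: 51–8
Boston vs Edmonton: 41–18
Boston beats every other city.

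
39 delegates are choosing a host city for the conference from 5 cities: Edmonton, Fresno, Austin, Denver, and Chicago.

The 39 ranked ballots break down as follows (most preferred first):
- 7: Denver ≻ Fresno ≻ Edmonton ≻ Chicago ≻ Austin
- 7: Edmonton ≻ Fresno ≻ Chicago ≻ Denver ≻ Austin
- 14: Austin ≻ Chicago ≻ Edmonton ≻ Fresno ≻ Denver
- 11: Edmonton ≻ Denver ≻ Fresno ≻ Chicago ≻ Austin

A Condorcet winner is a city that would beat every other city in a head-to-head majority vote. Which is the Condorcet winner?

Edmonton

Edmonton vs Fresno: 32–7
Edmonton vs Austin: 25–14
Edmonton vs Denver: 32–7
Edmonton vs Chicago: 25–14
Edmonton beats every other city.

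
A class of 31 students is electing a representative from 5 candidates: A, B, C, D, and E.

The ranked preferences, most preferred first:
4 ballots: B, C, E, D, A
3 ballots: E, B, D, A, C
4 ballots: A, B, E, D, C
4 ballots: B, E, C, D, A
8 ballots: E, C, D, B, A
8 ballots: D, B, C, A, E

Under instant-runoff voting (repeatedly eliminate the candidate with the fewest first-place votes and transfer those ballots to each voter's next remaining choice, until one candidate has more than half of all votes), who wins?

B

Round 1: A 4, B 8, C 0, D 8, E 11. C eliminated.
Round 2: A 4, B 8, D 8, E 11. A eliminated.
Round 3: B 12, D 8, E 11. D eliminated.
Round 4: B 20, E 11. B has a majority (≥16).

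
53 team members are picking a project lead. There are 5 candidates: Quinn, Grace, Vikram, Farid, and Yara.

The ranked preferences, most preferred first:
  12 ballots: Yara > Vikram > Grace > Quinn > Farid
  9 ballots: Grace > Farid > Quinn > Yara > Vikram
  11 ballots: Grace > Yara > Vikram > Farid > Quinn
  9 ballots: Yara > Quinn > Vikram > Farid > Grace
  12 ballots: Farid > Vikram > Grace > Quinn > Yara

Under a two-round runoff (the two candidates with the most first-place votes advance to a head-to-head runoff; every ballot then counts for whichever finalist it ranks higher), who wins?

Round 1 first-place votes: Quinn 0, Grace 20, Vikram 0, Farid 12, Yara 21. Yara and Grace advance.
Runoff: Yara is ranked above Grace on 21 ballots, Grace above Yara on 32.

Grace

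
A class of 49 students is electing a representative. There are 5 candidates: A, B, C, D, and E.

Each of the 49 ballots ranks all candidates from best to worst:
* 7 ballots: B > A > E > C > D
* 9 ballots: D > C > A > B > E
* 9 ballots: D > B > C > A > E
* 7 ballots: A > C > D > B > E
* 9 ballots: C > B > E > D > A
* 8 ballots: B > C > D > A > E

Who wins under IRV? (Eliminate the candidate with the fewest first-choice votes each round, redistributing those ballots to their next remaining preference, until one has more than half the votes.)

C

Round 1: A 7, B 15, C 9, D 18, E 0. E eliminated.
Round 2: A 7, B 15, C 9, D 18. A eliminated.
Round 3: B 15, C 16, D 18. B eliminated.
Round 4: C 31, D 18. C has a majority (≥25).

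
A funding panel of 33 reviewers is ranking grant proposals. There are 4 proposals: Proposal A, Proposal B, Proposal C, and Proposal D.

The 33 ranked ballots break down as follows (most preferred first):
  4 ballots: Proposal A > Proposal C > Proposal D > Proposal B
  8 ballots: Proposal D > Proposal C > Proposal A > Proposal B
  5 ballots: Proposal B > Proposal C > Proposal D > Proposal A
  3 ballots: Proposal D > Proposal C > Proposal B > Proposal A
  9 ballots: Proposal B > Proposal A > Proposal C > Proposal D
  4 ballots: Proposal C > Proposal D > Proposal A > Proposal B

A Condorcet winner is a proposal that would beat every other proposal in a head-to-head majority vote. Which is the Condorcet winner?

Proposal C vs Proposal A: 20–13
Proposal C vs Proposal B: 19–14
Proposal C vs Proposal D: 22–11
Proposal C beats every other proposal.

Proposal C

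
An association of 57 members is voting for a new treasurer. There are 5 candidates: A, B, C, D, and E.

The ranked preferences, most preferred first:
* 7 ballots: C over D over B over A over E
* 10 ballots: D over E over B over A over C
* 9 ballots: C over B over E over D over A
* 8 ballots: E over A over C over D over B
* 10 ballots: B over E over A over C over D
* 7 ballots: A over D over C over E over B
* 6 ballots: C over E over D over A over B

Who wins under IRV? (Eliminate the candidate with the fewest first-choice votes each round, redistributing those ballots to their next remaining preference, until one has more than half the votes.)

C

Round 1: A 7, B 10, C 22, D 10, E 8. A eliminated.
Round 2: B 10, C 22, D 17, E 8. E eliminated.
Round 3: B 10, C 30, D 17. C has a majority (≥29).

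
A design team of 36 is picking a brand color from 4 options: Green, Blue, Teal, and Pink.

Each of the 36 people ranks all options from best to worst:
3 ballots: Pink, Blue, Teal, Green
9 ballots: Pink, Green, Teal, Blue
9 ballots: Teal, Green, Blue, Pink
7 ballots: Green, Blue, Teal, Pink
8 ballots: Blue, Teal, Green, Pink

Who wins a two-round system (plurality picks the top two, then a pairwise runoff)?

Round 1 first-place votes: Green 7, Blue 8, Teal 9, Pink 12. Pink and Teal advance.
Runoff: Pink is ranked above Teal on 12 ballots, Teal above Pink on 24.

Teal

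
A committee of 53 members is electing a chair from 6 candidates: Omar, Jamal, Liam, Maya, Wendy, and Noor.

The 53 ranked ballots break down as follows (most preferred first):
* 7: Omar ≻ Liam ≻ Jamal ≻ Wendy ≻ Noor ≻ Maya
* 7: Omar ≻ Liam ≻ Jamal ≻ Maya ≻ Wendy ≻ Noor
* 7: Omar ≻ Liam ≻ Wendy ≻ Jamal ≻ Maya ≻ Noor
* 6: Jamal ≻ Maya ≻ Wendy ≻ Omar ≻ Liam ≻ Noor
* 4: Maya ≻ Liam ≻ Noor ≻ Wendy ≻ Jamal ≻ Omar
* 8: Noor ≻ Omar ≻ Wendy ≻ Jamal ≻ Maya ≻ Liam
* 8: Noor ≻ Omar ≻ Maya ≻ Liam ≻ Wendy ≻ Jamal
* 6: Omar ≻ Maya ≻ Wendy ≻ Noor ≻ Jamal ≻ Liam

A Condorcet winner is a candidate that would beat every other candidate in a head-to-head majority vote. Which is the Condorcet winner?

Omar

Omar vs Jamal: 43–10
Omar vs Liam: 49–4
Omar vs Maya: 43–10
Omar vs Wendy: 43–10
Omar vs Noor: 33–20
Omar beats every other candidate.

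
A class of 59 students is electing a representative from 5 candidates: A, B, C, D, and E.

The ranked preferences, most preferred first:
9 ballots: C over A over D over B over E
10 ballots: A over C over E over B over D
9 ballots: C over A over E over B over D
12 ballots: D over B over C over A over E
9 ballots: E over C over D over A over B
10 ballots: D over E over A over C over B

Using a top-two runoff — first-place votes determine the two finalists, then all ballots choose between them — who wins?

C

Round 1 first-place votes: A 10, B 0, C 18, D 22, E 9. D and C advance.
Runoff: D is ranked above C on 22 ballots, C above D on 37.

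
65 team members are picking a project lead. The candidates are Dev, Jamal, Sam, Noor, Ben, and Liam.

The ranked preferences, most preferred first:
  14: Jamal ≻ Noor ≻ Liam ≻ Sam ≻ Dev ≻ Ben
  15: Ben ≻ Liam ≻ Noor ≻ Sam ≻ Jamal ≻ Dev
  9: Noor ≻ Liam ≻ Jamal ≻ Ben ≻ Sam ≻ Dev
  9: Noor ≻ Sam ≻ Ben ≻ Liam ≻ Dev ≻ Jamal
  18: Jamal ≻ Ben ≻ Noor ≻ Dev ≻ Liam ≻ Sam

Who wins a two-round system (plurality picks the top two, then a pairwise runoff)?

Round 1 first-place votes: Dev 0, Jamal 32, Sam 0, Noor 18, Ben 15, Liam 0. Jamal and Noor advance.
Runoff: Jamal is ranked above Noor on 32 ballots, Noor above Jamal on 33.

Noor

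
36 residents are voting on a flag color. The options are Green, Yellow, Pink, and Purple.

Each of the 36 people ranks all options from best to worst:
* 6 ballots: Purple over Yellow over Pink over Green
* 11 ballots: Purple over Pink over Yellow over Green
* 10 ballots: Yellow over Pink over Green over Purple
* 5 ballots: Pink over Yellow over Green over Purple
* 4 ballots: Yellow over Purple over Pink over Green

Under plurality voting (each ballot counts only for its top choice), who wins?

First-place votes: Green 0, Yellow 14, Pink 5, Purple 17.

Purple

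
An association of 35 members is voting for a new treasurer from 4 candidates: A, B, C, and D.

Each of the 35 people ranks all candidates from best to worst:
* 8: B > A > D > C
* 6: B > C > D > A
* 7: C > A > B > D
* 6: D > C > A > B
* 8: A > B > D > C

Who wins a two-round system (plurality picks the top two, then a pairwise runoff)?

Round 1 first-place votes: A 8, B 14, C 7, D 6. B and A advance.
Runoff: B is ranked above A on 14 ballots, A above B on 21.

A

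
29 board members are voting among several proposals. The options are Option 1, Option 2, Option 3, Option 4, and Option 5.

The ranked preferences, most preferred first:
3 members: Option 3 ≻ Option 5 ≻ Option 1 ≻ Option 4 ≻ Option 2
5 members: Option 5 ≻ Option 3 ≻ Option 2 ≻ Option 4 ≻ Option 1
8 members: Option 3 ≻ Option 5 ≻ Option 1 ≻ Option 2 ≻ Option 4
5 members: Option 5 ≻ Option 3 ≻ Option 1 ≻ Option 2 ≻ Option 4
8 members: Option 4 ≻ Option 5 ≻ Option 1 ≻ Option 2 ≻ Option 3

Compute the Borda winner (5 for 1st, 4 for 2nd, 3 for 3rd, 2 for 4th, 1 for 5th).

Option 1: 3×3 + 5×1 + 8×3 + 5×3 + 8×3 = 77
Option 2: 3×1 + 5×3 + 8×2 + 5×2 + 8×2 = 60
Option 3: 3×5 + 5×4 + 8×5 + 5×4 + 8×1 = 103
Option 4: 3×2 + 5×2 + 8×1 + 5×1 + 8×5 = 69
Option 5: 3×4 + 5×5 + 8×4 + 5×5 + 8×4 = 126

Option 5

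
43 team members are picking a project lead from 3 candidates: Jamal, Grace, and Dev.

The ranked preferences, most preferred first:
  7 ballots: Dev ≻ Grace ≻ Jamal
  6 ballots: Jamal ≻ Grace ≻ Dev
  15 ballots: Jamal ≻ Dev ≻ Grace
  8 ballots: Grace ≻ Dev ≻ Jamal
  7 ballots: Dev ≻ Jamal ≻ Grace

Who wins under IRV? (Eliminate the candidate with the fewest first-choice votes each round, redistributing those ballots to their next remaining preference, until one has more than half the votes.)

Dev

Round 1: Jamal 21, Grace 8, Dev 14. Grace eliminated.
Round 2: Jamal 21, Dev 22. Dev has a majority (≥22).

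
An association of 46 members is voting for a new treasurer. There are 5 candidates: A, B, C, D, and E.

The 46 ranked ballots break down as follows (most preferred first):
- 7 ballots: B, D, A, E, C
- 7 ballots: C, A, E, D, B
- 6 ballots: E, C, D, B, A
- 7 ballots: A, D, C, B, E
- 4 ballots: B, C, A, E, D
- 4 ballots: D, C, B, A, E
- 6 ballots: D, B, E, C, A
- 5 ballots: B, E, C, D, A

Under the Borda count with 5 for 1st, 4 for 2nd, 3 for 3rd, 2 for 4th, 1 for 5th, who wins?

A: 7×3 + 7×4 + 6×1 + 7×5 + 4×3 + 4×2 + 6×1 + 5×1 = 121
B: 7×5 + 7×1 + 6×2 + 7×2 + 4×5 + 4×3 + 6×4 + 5×5 = 149
C: 7×1 + 7×5 + 6×4 + 7×3 + 4×4 + 4×4 + 6×2 + 5×3 = 146
D: 7×4 + 7×2 + 6×3 + 7×4 + 4×1 + 4×5 + 6×5 + 5×2 = 152
E: 7×2 + 7×3 + 6×5 + 7×1 + 4×2 + 4×1 + 6×3 + 5×4 = 122

D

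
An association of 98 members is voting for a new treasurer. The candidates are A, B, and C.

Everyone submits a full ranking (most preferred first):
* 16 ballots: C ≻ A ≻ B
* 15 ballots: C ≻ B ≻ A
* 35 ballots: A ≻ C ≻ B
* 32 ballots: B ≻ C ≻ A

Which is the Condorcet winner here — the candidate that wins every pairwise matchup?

C vs A: 63–35
C vs B: 66–32
C beats every other candidate.

C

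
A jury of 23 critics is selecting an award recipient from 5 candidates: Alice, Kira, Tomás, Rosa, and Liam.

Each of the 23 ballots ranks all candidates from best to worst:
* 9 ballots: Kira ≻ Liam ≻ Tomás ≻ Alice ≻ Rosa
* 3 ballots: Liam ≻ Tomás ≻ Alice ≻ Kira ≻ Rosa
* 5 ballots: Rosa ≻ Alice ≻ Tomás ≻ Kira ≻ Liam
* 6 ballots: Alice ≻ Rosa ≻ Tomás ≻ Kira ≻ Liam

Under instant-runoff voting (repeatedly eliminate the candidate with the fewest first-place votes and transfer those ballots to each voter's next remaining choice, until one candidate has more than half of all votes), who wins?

Alice

Round 1: Alice 6, Kira 9, Tomás 0, Rosa 5, Liam 3. Tomás eliminated.
Round 2: Alice 6, Kira 9, Rosa 5, Liam 3. Liam eliminated.
Round 3: Alice 9, Kira 9, Rosa 5. Rosa eliminated.
Round 4: Alice 14, Kira 9. Alice has a majority (≥12).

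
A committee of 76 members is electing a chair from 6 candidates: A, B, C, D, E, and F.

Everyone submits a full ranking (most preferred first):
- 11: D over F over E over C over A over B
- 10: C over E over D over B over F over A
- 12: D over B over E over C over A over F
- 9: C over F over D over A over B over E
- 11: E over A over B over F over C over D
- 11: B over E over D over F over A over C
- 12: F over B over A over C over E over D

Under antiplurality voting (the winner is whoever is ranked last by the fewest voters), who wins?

Last-place votes: A 10, B 11, C 11, D 23, E 9, F 12.

E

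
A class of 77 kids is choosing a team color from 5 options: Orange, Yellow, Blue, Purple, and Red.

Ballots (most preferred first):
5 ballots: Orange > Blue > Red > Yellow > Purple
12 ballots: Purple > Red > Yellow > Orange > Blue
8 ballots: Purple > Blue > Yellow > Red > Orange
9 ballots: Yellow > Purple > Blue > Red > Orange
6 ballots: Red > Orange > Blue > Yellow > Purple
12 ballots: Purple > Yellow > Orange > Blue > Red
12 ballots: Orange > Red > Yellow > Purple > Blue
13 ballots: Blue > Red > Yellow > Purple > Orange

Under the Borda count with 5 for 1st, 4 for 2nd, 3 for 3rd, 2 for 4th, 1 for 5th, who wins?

Purple

Orange: 5×5 + 12×2 + 8×1 + 9×1 + 6×4 + 12×3 + 12×5 + 13×1 = 199
Yellow: 5×2 + 12×3 + 8×3 + 9×5 + 6×2 + 12×4 + 12×3 + 13×3 = 250
Blue: 5×4 + 12×1 + 8×4 + 9×3 + 6×3 + 12×2 + 12×1 + 13×5 = 210
Purple: 5×1 + 12×5 + 8×5 + 9×4 + 6×1 + 12×5 + 12×2 + 13×2 = 257
Red: 5×3 + 12×4 + 8×2 + 9×2 + 6×5 + 12×1 + 12×4 + 13×4 = 239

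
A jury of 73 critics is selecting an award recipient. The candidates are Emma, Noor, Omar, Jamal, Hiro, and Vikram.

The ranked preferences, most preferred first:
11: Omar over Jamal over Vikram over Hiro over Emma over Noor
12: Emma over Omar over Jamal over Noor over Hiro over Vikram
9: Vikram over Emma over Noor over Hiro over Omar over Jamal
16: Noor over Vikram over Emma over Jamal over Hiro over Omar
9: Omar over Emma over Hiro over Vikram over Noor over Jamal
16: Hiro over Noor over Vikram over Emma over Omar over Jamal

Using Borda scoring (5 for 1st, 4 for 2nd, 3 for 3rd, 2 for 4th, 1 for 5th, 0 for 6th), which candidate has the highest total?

Emma: 11×1 + 12×5 + 9×4 + 16×3 + 9×4 + 16×2 = 223
Noor: 11×0 + 12×2 + 9×3 + 16×5 + 9×1 + 16×4 = 204
Omar: 11×5 + 12×4 + 9×1 + 16×0 + 9×5 + 16×1 = 173
Jamal: 11×4 + 12×3 + 9×0 + 16×2 + 9×0 + 16×0 = 112
Hiro: 11×2 + 12×1 + 9×2 + 16×1 + 9×3 + 16×5 = 175
Vikram: 11×3 + 12×0 + 9×5 + 16×4 + 9×2 + 16×3 = 208

Emma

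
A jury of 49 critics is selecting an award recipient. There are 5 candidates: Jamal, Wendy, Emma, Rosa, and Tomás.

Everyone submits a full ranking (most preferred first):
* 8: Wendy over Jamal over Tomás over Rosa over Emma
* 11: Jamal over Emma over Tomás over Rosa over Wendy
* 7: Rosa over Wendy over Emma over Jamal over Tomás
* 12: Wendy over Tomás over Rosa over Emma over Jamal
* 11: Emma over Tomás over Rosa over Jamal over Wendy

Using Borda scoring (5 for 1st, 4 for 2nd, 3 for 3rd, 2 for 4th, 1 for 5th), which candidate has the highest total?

Tomás

Jamal: 8×4 + 11×5 + 7×2 + 12×1 + 11×2 = 135
Wendy: 8×5 + 11×1 + 7×4 + 12×5 + 11×1 = 150
Emma: 8×1 + 11×4 + 7×3 + 12×2 + 11×5 = 152
Rosa: 8×2 + 11×2 + 7×5 + 12×3 + 11×3 = 142
Tomás: 8×3 + 11×3 + 7×1 + 12×4 + 11×4 = 156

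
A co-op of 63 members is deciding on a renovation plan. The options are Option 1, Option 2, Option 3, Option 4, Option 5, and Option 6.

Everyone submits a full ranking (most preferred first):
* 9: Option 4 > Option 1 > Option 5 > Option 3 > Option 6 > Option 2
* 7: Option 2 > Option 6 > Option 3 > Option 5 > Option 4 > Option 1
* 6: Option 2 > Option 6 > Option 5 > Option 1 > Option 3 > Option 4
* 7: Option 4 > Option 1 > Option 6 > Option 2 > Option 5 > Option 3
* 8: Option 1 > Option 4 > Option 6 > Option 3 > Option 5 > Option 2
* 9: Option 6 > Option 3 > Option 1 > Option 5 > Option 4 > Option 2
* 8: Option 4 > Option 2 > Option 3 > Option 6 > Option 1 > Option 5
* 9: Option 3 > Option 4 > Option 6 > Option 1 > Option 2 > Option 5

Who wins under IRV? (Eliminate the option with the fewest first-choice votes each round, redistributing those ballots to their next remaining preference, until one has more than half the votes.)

Option 4

Round 1: Option 1 8, Option 2 13, Option 3 9, Option 4 24, Option 5 0, Option 6 9. Option 5 eliminated.
Round 2: Option 1 8, Option 2 13, Option 3 9, Option 4 24, Option 6 9. Option 1 eliminated.
Round 3: Option 2 13, Option 3 9, Option 4 32, Option 6 9. Option 4 has a majority (≥32).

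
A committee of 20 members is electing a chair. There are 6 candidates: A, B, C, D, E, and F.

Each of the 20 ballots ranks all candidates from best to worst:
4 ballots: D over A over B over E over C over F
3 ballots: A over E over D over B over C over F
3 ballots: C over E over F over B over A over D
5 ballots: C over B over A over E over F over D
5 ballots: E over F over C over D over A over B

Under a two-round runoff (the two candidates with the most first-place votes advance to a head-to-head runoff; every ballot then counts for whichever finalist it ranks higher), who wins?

Round 1 first-place votes: A 3, B 0, C 8, D 4, E 5, F 0. C and E advance.
Runoff: C is ranked above E on 8 ballots, E above C on 12.

E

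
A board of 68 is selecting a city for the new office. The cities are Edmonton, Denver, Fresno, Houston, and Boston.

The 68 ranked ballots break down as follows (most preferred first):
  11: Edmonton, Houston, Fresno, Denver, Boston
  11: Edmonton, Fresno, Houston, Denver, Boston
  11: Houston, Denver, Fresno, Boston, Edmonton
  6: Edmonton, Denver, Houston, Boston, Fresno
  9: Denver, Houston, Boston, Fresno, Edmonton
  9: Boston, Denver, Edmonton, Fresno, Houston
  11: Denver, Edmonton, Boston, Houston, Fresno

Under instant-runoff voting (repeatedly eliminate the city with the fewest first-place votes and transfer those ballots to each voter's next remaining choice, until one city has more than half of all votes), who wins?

Round 1: Edmonton 28, Denver 20, Fresno 0, Houston 11, Boston 9. Fresno eliminated.
Round 2: Edmonton 28, Denver 20, Houston 11, Boston 9. Boston eliminated.
Round 3: Edmonton 28, Denver 29, Houston 11. Houston eliminated.
Round 4: Edmonton 28, Denver 40. Denver has a majority (≥35).

Denver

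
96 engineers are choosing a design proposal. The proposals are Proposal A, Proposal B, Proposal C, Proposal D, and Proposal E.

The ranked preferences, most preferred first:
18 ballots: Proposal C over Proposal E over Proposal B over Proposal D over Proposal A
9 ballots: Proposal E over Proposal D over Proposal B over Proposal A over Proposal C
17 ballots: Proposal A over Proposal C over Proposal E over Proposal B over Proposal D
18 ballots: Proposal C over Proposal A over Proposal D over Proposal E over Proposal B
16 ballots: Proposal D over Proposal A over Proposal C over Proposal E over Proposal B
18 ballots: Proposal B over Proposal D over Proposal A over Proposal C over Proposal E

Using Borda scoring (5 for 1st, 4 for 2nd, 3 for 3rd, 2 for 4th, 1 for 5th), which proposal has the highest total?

Proposal C

Proposal A: 18×1 + 9×2 + 17×5 + 18×4 + 16×4 + 18×3 = 311
Proposal B: 18×3 + 9×3 + 17×2 + 18×1 + 16×1 + 18×5 = 239
Proposal C: 18×5 + 9×1 + 17×4 + 18×5 + 16×3 + 18×2 = 341
Proposal D: 18×2 + 9×4 + 17×1 + 18×3 + 16×5 + 18×4 = 295
Proposal E: 18×4 + 9×5 + 17×3 + 18×2 + 16×2 + 18×1 = 254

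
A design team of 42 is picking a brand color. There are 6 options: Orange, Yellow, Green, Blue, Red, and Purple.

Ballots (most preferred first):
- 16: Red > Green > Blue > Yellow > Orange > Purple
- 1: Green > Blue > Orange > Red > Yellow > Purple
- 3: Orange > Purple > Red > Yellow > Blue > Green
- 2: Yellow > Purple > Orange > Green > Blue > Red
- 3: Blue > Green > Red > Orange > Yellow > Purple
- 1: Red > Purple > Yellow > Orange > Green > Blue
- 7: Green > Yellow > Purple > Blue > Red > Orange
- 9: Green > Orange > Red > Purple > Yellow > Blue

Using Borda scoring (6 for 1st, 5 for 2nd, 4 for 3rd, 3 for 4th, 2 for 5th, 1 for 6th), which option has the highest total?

Orange: 16×2 + 1×4 + 3×6 + 2×4 + 3×3 + 1×3 + 7×1 + 9×5 = 126
Yellow: 16×3 + 1×2 + 3×3 + 2×6 + 3×2 + 1×4 + 7×5 + 9×2 = 134
Green: 16×5 + 1×6 + 3×1 + 2×3 + 3×5 + 1×2 + 7×6 + 9×6 = 208
Blue: 16×4 + 1×5 + 3×2 + 2×2 + 3×6 + 1×1 + 7×3 + 9×1 = 128
Red: 16×6 + 1×3 + 3×4 + 2×1 + 3×4 + 1×6 + 7×2 + 9×4 = 181
Purple: 16×1 + 1×1 + 3×5 + 2×5 + 3×1 + 1×5 + 7×4 + 9×3 = 105

Green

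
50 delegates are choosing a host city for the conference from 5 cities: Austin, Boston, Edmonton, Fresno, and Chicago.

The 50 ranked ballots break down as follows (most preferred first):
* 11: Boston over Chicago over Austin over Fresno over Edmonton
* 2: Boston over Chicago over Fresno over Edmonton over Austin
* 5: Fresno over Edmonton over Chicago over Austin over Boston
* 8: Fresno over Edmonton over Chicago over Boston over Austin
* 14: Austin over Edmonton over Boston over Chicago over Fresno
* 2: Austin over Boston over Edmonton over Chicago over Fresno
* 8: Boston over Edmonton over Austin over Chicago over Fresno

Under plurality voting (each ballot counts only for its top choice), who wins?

Boston

First-place votes: Austin 16, Boston 21, Edmonton 0, Fresno 13, Chicago 0.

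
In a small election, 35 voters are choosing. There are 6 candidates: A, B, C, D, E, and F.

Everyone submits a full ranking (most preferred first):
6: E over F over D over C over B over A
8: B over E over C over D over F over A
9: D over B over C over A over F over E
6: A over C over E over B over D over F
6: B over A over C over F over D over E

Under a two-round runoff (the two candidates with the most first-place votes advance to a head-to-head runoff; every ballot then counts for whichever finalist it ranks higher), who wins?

Round 1 first-place votes: A 6, B 14, C 0, D 9, E 6, F 0. B and D advance.
Runoff: B is ranked above D on 20 ballots, D above B on 15.

B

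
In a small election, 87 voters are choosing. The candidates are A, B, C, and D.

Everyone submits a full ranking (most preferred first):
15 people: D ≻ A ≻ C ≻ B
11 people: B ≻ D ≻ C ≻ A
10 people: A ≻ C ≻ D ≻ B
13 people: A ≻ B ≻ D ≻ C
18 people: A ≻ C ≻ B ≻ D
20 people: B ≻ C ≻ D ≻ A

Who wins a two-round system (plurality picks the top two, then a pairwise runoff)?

A

Round 1 first-place votes: A 41, B 31, C 0, D 15. A and B advance.
Runoff: A is ranked above B on 56 ballots, B above A on 31.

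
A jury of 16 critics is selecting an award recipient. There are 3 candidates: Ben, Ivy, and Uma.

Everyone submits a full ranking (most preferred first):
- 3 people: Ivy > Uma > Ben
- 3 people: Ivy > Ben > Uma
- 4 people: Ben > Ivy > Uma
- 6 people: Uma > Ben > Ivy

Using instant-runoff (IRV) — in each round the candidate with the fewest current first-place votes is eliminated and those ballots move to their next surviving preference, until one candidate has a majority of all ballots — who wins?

Round 1: Ben 4, Ivy 6, Uma 6. Ben eliminated.
Round 2: Ivy 10, Uma 6. Ivy has a majority (≥9).

Ivy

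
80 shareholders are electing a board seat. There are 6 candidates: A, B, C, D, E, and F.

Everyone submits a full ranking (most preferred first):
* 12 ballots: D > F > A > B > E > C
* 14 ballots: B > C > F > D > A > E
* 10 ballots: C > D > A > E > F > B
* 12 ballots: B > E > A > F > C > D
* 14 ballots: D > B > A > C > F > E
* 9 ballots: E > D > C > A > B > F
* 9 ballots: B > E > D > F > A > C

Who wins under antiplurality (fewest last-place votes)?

A

Last-place votes: A 0, B 10, C 21, D 12, E 28, F 9.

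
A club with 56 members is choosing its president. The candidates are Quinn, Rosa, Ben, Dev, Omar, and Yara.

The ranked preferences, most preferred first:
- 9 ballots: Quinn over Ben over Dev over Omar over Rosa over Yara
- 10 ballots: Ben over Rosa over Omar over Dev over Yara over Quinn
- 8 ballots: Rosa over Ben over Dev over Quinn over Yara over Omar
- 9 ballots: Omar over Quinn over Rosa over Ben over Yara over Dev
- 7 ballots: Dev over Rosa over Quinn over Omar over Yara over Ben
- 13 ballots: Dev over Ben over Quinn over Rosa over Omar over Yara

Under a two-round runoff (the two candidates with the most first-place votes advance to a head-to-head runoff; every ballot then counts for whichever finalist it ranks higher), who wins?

Ben

Round 1 first-place votes: Quinn 9, Rosa 8, Ben 10, Dev 20, Omar 9, Yara 0. Dev and Ben advance.
Runoff: Dev is ranked above Ben on 20 ballots, Ben above Dev on 36.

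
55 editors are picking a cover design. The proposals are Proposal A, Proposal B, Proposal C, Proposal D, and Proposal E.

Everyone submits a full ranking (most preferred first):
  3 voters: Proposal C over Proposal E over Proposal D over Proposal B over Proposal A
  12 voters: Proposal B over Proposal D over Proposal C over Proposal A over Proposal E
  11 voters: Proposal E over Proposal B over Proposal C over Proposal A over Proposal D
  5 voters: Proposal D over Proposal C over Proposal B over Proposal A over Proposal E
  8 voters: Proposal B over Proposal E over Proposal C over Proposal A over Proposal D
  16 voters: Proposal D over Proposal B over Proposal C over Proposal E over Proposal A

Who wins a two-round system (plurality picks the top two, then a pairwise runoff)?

Proposal B

Round 1 first-place votes: Proposal A 0, Proposal B 20, Proposal C 3, Proposal D 21, Proposal E 11. Proposal D and Proposal B advance.
Runoff: Proposal D is ranked above Proposal B on 24 ballots, Proposal B above Proposal D on 31.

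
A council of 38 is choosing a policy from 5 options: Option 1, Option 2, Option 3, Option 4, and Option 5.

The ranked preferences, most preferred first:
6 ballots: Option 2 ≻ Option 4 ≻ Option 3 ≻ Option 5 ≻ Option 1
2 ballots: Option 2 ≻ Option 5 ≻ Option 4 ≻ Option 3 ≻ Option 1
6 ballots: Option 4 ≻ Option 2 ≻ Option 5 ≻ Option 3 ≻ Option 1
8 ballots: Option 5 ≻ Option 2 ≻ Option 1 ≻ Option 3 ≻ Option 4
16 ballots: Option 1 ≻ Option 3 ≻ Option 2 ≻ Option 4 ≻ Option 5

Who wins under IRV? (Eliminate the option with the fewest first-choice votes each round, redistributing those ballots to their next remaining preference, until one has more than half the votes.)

Round 1: Option 1 16, Option 2 8, Option 3 0, Option 4 6, Option 5 8. Option 3 eliminated.
Round 2: Option 1 16, Option 2 8, Option 4 6, Option 5 8. Option 4 eliminated.
Round 3: Option 1 16, Option 2 14, Option 5 8. Option 5 eliminated.
Round 4: Option 1 16, Option 2 22. Option 2 has a majority (≥20).

Option 2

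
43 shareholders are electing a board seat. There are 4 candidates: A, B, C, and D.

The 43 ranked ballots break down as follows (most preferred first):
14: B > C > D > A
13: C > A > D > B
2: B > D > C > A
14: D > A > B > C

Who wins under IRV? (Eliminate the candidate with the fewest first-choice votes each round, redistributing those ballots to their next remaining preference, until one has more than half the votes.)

Round 1: A 0, B 16, C 13, D 14. A eliminated.
Round 2: B 16, C 13, D 14. C eliminated.
Round 3: B 16, D 27. D has a majority (≥22).

D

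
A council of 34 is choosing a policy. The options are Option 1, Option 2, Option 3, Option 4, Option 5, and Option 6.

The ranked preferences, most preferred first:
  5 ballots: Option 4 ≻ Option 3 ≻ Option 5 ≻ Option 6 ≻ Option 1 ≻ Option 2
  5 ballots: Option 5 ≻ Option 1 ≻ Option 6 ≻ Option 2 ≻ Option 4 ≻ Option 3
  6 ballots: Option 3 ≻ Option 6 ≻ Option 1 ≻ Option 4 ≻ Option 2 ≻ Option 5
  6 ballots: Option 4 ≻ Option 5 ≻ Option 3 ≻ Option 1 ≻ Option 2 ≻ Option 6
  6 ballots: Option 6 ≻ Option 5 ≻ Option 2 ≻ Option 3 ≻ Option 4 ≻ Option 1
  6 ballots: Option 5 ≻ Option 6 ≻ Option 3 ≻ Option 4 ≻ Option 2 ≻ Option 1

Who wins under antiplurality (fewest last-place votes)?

Last-place votes: Option 1 12, Option 2 5, Option 3 5, Option 4 0, Option 5 6, Option 6 6.

Option 4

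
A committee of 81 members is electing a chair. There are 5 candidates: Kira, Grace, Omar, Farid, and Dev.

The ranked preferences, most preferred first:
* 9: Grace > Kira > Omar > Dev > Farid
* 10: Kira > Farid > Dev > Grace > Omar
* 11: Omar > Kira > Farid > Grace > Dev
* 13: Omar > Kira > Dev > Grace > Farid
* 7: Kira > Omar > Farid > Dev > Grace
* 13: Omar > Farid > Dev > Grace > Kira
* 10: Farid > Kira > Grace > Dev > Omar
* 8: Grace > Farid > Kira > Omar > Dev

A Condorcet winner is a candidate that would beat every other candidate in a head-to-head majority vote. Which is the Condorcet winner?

Kira

Kira vs Grace: 51–30
Kira vs Omar: 44–37
Kira vs Farid: 50–31
Kira vs Dev: 68–13
Kira beats every other candidate.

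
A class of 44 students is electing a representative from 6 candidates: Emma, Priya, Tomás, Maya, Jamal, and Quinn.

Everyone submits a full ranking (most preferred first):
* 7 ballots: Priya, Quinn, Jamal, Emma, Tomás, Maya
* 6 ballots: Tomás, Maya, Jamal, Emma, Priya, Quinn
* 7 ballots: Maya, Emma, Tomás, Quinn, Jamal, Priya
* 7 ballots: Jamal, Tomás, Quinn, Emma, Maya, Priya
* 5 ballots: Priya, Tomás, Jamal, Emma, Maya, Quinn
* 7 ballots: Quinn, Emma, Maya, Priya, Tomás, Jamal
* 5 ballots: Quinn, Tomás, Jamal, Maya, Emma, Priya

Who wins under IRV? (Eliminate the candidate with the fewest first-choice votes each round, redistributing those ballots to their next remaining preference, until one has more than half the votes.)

Round 1: Emma 0, Priya 12, Tomás 6, Maya 7, Jamal 7, Quinn 12. Emma eliminated.
Round 2: Priya 12, Tomás 6, Maya 7, Jamal 7, Quinn 12. Tomás eliminated.
Round 3: Priya 12, Maya 13, Jamal 7, Quinn 12. Jamal eliminated.
Round 4: Priya 12, Maya 13, Quinn 19. Priya eliminated.
Round 5: Maya 18, Quinn 26. Quinn has a majority (≥23).

Quinn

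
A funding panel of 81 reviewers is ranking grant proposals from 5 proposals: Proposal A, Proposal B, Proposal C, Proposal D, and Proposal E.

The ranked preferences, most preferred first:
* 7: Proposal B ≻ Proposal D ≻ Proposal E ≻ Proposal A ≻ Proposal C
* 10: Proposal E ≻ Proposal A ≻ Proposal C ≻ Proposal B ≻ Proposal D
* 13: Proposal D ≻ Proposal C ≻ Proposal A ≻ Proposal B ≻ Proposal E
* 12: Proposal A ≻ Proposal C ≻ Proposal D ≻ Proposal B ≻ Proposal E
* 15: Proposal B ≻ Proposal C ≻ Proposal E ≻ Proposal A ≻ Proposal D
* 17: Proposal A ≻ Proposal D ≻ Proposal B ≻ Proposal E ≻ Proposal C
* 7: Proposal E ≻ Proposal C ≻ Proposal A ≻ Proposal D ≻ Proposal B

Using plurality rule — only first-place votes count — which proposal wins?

Proposal A

First-place votes: Proposal A 29, Proposal B 22, Proposal C 0, Proposal D 13, Proposal E 17.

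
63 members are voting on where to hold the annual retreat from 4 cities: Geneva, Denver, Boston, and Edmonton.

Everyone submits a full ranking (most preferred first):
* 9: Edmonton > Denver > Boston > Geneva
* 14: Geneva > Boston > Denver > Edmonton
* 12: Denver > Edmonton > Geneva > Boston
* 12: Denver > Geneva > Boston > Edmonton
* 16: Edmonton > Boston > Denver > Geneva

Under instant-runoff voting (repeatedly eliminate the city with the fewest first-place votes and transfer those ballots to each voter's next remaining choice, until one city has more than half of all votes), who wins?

Denver

Round 1: Geneva 14, Denver 24, Boston 0, Edmonton 25. Boston eliminated.
Round 2: Geneva 14, Denver 24, Edmonton 25. Geneva eliminated.
Round 3: Denver 38, Edmonton 25. Denver has a majority (≥32).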